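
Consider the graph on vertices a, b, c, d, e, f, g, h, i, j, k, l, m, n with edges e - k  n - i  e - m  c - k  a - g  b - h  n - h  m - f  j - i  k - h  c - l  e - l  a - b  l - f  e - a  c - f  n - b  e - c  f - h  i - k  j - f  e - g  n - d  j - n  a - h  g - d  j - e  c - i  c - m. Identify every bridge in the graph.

none

The edges on the cycle j-e-c-i-n-j are not bridges since each lies on that cycle.
Every edge lies on some cycle, so there are no bridges.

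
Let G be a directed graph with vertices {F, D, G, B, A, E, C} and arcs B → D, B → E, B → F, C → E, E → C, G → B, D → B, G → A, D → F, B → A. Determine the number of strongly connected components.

5

{B, D} are all mutually reachable — one SCC of size 2.
{C, E} are all mutually reachable — one SCC of size 2.
{A} is an SCC by itself.
{F} is an SCC by itself.
{G} is an SCC by itself.
That gives 5 strongly connected components.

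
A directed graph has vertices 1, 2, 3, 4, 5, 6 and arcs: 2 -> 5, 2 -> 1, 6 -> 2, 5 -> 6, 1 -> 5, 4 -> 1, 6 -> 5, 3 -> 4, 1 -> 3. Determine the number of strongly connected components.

1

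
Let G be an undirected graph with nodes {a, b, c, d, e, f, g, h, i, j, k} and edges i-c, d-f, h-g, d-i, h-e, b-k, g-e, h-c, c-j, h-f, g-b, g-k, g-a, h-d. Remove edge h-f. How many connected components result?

1

h and f are still connected via h-d-f, so the component count stays at 1.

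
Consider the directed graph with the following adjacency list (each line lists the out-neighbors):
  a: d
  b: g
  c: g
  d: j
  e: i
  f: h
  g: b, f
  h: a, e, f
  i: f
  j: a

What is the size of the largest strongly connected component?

4

{e, f, h, i} are all mutually reachable — one SCC of size 4.
{a, d, j} are all mutually reachable — one SCC of size 3.
{b, g} are all mutually reachable — one SCC of size 2.
{c} is an SCC by itself.
The largest has 4 vertices.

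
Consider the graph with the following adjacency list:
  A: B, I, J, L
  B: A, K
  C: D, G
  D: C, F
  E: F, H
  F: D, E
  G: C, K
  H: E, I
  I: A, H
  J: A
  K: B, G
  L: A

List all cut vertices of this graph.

A

Removing A increases the component count from 1 to 3, so A is a cut vertex.
By contrast removing C leaves 1 component; it is not a cut vertex. No other vertex is a cut vertex either.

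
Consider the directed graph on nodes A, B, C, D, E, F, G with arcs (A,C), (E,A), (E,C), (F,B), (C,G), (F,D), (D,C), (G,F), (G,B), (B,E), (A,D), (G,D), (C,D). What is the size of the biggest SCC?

{A, B, C, D, E, F, G} are all mutually reachable — one SCC of size 7.
The largest has 7 vertices.

7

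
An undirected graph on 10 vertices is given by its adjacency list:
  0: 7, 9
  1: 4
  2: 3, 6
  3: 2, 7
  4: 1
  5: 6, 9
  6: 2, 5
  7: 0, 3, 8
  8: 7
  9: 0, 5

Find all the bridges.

1-4, 7-8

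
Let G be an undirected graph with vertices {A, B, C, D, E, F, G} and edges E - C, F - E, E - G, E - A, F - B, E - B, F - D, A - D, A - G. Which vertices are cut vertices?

E

Removing E increases the component count from 1 to 2, so E is a cut vertex.
By contrast removing C leaves 1 component; it is not a cut vertex. No other vertex is a cut vertex either.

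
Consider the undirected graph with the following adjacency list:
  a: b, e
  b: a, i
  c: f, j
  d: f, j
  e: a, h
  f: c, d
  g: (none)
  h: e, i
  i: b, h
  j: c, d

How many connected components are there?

g is isolated — a component by itself.
Starting from c we can reach c, d, f, j. That is one component of size 4.
Starting from a we can reach a, b, e, h, i. That is one component of size 5.
Total: 3 components.

3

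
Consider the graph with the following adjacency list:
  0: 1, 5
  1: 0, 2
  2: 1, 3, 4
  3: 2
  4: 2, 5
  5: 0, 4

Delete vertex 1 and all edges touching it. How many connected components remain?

With 1 gone, the remaining components are: {0, 2, 3, 4, 5}.
That is 1 component.

1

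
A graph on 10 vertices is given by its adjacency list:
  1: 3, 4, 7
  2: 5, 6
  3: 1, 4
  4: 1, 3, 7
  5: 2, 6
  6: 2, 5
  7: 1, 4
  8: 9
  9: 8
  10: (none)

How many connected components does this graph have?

4

10 is isolated — a component by itself.
Starting from 8 we can reach 8, 9. That is one component of size 2.
Starting from 2 we can reach 2, 5, 6. That is one component of size 3.
Starting from 1 we can reach 1, 3, 4, 7. That is one component of size 4.
Total: 4 components.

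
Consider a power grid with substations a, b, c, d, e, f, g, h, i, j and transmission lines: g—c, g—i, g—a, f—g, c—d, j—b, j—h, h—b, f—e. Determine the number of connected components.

Starting from b we can reach b, h, j. That is one component of size 3.
Starting from a we can reach a, c, d, e, f, g, i. That is one component of size 7.
Total: 2 components.

2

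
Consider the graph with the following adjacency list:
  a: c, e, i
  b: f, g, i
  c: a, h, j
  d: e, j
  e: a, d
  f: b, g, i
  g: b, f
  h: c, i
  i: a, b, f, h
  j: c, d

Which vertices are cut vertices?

Removing i increases the component count from 1 to 2, so i is a cut vertex.
By contrast removing g leaves 1 component; it is not a cut vertex. No other vertex is a cut vertex either.

i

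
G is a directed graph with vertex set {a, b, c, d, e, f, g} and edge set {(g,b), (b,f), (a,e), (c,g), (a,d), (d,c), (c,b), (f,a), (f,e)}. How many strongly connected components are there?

{a, b, c, d, f, g} are all mutually reachable — one SCC of size 6.
{e} is an SCC by itself.
That gives 2 strongly connected components.

2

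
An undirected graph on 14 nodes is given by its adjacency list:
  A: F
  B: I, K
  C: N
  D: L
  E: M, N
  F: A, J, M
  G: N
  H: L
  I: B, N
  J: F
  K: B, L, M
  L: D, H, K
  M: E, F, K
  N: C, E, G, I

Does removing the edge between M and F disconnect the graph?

Removing M-F leaves no path between M and F: the component count goes from 1 to 2. So it is a bridge.

Yes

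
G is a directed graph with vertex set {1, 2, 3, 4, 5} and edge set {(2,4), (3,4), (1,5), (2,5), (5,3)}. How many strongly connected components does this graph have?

5

{2} is an SCC by itself.
{3} is an SCC by itself.
{4} is an SCC by itself.
{1} is an SCC by itself.
{5} is an SCC by itself.
That gives 5 strongly connected components.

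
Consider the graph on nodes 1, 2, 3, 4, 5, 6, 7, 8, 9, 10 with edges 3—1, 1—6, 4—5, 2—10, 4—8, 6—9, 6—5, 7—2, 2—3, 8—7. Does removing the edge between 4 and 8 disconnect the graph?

No

After removing 4—8, the path 4-5-6-1-3-2-7-8 still connects them, so the edge is not a bridge.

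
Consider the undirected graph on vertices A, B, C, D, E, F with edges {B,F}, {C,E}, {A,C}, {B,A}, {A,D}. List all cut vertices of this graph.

Removing A increases the component count from 1 to 3, so A is a cut vertex.
Removing B increases the component count from 1 to 2, so B is a cut vertex.
Removing C increases the component count from 1 to 2, so C is a cut vertex.
By contrast removing E leaves 1 component; it is not a cut vertex. No other vertex is a cut vertex either.

A, B, C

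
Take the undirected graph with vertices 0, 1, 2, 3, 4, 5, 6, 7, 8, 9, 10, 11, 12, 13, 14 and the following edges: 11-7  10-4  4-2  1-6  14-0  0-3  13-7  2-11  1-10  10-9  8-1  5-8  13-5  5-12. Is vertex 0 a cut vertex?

Deleting 0 raises the number of components from 2 to 3, so 0 is a cut vertex.

Yes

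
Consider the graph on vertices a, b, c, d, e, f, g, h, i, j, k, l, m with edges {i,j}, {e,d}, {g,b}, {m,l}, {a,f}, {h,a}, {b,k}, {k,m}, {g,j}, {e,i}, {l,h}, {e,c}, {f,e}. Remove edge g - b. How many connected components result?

1

g and b are still connected via g-j-i-e-f-a-h-l-m-k-b, so the component count stays at 1.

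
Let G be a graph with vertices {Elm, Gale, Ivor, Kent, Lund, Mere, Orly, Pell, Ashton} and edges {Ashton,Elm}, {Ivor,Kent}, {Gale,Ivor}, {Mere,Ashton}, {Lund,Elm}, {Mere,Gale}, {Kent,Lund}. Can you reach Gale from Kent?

Yes

From Kent we can reach Elm, Gale, Ivor, Kent, Lund, Mere, Ashton, which includes Gale.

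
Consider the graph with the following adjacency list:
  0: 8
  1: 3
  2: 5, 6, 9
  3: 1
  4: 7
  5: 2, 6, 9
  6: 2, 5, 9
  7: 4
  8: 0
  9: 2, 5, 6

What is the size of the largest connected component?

Starting from 1 we can reach 1, 3. That is one component of size 2.
Starting from 0 we can reach 0, 8. That is one component of size 2.
Starting from 4 we can reach 4, 7. That is one component of size 2.
Starting from 2 we can reach 2, 5, 6, 9. That is one component of size 4.
The largest has 4 vertices.

4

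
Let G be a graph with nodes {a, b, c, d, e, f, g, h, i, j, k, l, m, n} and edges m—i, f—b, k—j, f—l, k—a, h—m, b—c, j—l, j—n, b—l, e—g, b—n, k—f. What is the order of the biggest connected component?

8

d is isolated — a component by itself.
Starting from e we can reach e, g. That is one component of size 2.
Starting from h we can reach h, i, m. That is one component of size 3.
Starting from a we can reach a, b, c, f, j, k, l, n. That is one component of size 8.
The largest has 8 vertices.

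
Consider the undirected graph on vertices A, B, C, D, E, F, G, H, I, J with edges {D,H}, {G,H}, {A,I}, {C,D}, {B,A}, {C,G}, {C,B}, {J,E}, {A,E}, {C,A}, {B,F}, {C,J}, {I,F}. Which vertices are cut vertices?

Removing C increases the component count from 1 to 2, so C is a cut vertex.
By contrast removing G leaves 1 component; it is not a cut vertex. No other vertex is a cut vertex either.

C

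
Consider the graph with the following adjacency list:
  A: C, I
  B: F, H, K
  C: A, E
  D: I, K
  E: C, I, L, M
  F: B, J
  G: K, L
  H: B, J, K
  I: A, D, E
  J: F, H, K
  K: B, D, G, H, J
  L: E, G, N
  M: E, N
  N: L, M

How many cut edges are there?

0

The edges on the cycle L-N-M-E-L are not bridges since each lies on that cycle.
Every edge lies on some cycle, so there are no bridges.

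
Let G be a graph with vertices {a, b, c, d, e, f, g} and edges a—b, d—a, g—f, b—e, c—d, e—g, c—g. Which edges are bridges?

f-g

The edges on the cycle c-d-a-b-e-g-c are not bridges since each lies on that cycle.
But removing g—f disconnects g from f — this is a bridge.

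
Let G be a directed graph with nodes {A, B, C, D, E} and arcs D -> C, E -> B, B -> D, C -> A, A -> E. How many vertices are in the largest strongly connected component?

5

{A, B, C, D, E} are all mutually reachable — one SCC of size 5.
The largest has 5 vertices.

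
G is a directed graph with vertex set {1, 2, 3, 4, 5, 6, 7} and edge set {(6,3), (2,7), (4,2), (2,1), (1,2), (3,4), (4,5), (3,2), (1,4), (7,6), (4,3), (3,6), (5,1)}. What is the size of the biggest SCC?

{1, 2, 3, 4, 5, 6, 7} are all mutually reachable — one SCC of size 7.
The largest has 7 vertices.

7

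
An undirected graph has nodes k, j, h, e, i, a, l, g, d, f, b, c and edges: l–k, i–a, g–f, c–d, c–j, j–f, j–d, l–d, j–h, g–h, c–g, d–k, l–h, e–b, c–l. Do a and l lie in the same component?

The component containing a is {a, i}, and l is not in it.

No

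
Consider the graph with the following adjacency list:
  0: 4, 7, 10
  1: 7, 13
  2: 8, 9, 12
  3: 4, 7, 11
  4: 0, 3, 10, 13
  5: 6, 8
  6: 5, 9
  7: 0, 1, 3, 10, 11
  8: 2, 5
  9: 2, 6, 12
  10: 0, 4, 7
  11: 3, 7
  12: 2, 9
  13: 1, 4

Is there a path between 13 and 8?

The component containing 13 is {0, 1, 3, 4, 7, 10, 11, 13}, and 8 is not in it.

No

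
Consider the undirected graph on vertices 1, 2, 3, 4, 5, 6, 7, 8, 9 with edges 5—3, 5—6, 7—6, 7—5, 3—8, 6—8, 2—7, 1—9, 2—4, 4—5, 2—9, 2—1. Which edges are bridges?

none

The edges on the cycle 2-1-9-2 are not bridges since each lies on that cycle.
Every edge lies on some cycle, so there are no bridges.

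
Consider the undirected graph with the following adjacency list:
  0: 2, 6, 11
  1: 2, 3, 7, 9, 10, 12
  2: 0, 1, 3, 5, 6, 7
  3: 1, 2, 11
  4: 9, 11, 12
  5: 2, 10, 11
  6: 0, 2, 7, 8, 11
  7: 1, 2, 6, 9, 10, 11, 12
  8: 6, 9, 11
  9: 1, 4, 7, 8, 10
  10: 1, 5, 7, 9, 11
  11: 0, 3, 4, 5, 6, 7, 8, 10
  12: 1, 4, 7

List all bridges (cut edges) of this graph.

none

The edges on the cycle 11-3-2-6-0-11 are not bridges since each lies on that cycle.
Every edge lies on some cycle, so there are no bridges.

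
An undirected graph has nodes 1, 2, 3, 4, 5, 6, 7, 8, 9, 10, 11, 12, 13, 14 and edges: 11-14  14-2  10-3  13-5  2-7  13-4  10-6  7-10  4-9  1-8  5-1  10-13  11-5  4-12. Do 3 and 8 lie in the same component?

From 3 we can reach 1, 2, 3, 4, 5, 6, 7, 8, 9, 10, 11, 12, 13, 14, which includes 8.

Yes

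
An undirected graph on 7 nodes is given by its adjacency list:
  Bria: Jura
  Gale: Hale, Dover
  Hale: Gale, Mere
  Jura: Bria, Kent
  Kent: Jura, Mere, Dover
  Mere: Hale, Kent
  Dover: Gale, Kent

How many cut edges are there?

2

The edges on the cycle Dover-Kent-Mere-Hale-Gale-Dover are not bridges since each lies on that cycle.
But removing Jura-Bria disconnects Jura from Bria; removing Kent-Jura disconnects Kent from Jura — these are bridges.
That makes 2 bridges.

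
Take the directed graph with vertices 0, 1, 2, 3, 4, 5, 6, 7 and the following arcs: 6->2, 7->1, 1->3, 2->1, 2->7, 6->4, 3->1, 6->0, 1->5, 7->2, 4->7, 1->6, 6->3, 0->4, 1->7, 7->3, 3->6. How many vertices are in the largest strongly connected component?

7

{0, 1, 2, 3, 4, 6, 7} are all mutually reachable — one SCC of size 7.
{5} is an SCC by itself.
The largest has 7 vertices.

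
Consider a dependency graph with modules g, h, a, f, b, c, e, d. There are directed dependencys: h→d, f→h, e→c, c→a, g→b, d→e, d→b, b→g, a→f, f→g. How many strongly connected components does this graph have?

{a, c, d, e, f, h} are all mutually reachable — one SCC of size 6.
{b, g} are all mutually reachable — one SCC of size 2.
That gives 2 strongly connected components.

2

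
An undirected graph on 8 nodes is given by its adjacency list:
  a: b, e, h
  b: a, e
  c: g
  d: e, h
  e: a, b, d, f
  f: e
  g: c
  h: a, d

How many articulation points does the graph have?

1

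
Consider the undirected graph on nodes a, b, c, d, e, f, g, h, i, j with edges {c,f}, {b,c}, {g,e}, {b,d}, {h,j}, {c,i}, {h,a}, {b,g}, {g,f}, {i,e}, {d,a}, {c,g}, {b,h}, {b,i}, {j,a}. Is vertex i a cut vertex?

No

Deleting i leaves 1 component (was 1) (its neighbors b, c, e remain connected to each other), so i is not a cut vertex.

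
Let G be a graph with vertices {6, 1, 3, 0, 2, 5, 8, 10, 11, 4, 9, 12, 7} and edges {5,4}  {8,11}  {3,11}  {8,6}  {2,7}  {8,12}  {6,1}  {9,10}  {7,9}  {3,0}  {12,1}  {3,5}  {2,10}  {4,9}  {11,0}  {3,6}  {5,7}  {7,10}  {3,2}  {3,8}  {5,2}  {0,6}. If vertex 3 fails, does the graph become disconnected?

Yes

Deleting 3 raises the number of components from 1 to 2, so 3 is a cut vertex.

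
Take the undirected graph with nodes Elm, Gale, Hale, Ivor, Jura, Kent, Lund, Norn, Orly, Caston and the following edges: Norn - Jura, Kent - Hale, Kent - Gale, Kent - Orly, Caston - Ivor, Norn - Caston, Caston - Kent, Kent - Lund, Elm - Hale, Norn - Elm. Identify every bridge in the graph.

The edges on the cycle Norn-Caston-Kent-Hale-Elm-Norn are not bridges since each lies on that cycle.
But removing Caston - Ivor disconnects Caston from Ivor; removing Kent - Lund disconnects Kent from Lund; removing Kent - Gale disconnects Kent from Gale; removing Jura - Norn disconnects Jura from Norn — these are bridges.
In total 5 edges are bridges.

Caston-Ivor, Gale-Kent, Jura-Norn, Kent-Lund, Kent-Orly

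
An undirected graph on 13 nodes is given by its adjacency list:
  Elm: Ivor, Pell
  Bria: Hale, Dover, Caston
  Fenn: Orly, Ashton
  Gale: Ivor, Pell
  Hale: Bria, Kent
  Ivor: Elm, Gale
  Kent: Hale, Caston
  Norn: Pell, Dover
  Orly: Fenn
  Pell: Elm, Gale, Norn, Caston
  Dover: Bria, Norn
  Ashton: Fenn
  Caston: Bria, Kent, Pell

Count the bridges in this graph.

The edges on the cycle Caston-Kent-Hale-Bria-Caston are not bridges since each lies on that cycle.
But removing Ashton-Fenn disconnects Ashton from Fenn; removing Fenn-Orly disconnects Fenn from Orly — these are bridges.
That makes 2 bridges.

2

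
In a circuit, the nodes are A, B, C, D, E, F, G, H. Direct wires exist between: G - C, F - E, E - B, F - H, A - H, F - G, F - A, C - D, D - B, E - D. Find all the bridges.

none

The edges on the cycle F-A-H-F are not bridges since each lies on that cycle.
Every edge lies on some cycle, so there are no bridges.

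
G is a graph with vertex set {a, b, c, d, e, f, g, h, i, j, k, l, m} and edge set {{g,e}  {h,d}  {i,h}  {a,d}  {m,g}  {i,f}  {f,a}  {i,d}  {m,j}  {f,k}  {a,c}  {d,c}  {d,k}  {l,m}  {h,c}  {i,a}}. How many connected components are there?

3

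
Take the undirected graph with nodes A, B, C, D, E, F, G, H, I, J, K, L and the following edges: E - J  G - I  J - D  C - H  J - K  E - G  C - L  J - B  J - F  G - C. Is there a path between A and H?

The component containing A is {A}, and H is not in it.

No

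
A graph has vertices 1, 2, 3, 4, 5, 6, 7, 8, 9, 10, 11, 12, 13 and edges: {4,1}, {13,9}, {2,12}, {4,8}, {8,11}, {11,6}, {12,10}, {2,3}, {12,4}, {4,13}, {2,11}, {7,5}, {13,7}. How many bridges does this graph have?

8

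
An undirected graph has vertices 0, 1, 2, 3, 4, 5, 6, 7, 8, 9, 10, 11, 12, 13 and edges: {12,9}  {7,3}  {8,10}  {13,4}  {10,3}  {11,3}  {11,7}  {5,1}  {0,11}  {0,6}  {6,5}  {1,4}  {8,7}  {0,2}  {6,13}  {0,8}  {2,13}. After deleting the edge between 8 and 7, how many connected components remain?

2

8 and 7 are still connected via 8-0-11-7, so the component count stays at 2.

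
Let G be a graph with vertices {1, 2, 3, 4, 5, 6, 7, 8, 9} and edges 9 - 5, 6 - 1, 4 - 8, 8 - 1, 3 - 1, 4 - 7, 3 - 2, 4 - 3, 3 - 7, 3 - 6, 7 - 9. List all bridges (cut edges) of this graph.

The edges on the cycle 4-8-1-6-3-4 are not bridges since each lies on that cycle.
But removing 7 - 9 disconnects 7 from 9; removing 3 - 2 disconnects 3 from 2; removing 9 - 5 disconnects 9 from 5 — these are bridges.

2-3, 5-9, 7-9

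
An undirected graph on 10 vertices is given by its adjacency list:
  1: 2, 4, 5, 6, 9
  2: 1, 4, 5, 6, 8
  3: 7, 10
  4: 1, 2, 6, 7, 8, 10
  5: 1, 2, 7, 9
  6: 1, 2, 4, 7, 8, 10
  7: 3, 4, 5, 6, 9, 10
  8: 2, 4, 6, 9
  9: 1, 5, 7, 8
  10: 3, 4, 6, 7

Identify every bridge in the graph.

The edges on the cycle 8-4-2-8 are not bridges since each lies on that cycle.
Every edge lies on some cycle, so there are no bridges.

none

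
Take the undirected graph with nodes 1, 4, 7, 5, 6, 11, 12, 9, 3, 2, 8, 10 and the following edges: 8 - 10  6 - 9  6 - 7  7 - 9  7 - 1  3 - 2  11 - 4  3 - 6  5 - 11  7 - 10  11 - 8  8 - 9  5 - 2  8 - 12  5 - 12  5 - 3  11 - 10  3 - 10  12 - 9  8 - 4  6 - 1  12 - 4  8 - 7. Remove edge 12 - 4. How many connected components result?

12 and 4 are still connected via 12-8-4, so the component count stays at 1.

1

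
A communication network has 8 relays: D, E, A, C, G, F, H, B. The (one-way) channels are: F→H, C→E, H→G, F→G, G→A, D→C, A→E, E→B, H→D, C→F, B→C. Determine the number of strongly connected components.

{A, B, C, D, E, F, G, H} are all mutually reachable — one SCC of size 8.
That gives 1 strongly connected component.

1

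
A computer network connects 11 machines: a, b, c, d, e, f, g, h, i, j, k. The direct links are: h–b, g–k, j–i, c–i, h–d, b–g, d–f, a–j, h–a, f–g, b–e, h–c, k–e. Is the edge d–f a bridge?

No

After removing d–f, the path d-h-b-g-f still connects them, so the edge is not a bridge.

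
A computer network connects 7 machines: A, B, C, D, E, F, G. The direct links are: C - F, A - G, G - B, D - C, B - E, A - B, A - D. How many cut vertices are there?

4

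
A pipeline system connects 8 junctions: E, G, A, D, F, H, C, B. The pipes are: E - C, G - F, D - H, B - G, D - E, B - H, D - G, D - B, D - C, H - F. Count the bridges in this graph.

The edges on the cycle D-E-C-D are not bridges since each lies on that cycle.
Every edge lies on some cycle, so there are no bridges.

0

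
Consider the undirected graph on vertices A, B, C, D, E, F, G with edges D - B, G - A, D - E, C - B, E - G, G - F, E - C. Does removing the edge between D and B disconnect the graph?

After removing D - B, the path D-E-C-B still connects them, so the edge is not a bridge.

No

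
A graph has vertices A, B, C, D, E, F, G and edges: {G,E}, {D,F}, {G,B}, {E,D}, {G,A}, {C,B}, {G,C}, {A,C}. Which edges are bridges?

D-E, D-F, E-G

The edges on the cycle G-A-C-G are not bridges since each lies on that cycle.
But removing F—D disconnects F from D; removing E—D disconnects E from D; removing G—E disconnects G from E — these are bridges.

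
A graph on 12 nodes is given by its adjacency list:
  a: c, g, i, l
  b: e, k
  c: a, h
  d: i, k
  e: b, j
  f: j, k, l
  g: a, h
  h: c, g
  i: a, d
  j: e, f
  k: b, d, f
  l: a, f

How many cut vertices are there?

Removing a increases the component count from 1 to 2, so a is a cut vertex.
By contrast removing d leaves 1 component; it is not a cut vertex. No other vertex is a cut vertex either.

1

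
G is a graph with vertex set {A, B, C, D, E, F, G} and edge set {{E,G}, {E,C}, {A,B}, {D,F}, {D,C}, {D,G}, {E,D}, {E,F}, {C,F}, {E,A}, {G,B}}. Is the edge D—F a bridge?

No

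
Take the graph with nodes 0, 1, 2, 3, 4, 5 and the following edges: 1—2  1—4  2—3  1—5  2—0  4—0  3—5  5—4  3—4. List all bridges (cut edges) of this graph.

The edges on the cycle 1-2-3-5-1 are not bridges since each lies on that cycle.
Every edge lies on some cycle, so there are no bridges.

none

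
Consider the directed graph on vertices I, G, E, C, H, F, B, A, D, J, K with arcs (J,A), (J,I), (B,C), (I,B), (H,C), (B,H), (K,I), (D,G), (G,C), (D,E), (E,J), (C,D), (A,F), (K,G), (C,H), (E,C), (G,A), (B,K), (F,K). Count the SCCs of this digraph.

1

{A, B, C, D, E, F, G, H, I, J, K} are all mutually reachable — one SCC of size 11.
That gives 1 strongly connected component.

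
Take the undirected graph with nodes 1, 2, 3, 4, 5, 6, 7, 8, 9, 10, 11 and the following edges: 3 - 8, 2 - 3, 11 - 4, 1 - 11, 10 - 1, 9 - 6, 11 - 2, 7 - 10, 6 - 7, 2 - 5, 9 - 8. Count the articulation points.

2

Removing 2 increases the component count from 1 to 2, so 2 is a cut vertex.
Removing 11 increases the component count from 1 to 2, so 11 is a cut vertex.
By contrast removing 1 leaves 1 component; it is not a cut vertex. No other vertex is a cut vertex either.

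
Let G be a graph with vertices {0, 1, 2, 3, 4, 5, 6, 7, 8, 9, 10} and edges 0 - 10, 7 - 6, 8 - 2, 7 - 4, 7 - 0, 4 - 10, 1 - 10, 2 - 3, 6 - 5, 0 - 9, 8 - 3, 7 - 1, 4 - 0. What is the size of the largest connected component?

Starting from 2 we can reach 2, 3, 8. That is one component of size 3.
Starting from 0 we can reach 0, 1, 4, 5, 6, 7, 9, 10. That is one component of size 8.
The largest has 8 vertices.

8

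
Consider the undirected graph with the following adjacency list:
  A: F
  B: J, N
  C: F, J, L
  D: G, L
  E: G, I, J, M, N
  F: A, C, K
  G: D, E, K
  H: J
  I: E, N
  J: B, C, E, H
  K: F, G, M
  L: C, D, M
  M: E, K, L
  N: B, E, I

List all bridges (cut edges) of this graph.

The edges on the cycle M-E-N-B-J-C-F-K-M are not bridges since each lies on that cycle.
But removing A-F disconnects A from F; removing H-J disconnects H from J — these are bridges.

A-F, H-J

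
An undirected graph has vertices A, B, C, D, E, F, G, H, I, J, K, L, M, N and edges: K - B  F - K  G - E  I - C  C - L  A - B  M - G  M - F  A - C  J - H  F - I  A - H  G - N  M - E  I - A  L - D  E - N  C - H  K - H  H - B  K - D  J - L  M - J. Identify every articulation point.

Removing M increases the component count from 1 to 2, so M is a cut vertex.
By contrast removing C leaves 1 component; it is not a cut vertex. No other vertex is a cut vertex either.

M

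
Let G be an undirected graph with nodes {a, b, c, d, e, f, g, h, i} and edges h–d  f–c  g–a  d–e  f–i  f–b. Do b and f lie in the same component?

Yes

From b we can reach b, c, f, i, which includes f.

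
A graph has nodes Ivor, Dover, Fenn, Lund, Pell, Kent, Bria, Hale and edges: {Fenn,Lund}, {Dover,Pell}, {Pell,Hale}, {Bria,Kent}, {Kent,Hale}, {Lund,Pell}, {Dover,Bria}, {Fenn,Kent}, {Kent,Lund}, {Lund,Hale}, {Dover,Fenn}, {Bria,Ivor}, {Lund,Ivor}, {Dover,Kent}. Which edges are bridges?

none

The edges on the cycle Dover-Fenn-Kent-Bria-Dover are not bridges since each lies on that cycle.
Every edge lies on some cycle, so there are no bridges.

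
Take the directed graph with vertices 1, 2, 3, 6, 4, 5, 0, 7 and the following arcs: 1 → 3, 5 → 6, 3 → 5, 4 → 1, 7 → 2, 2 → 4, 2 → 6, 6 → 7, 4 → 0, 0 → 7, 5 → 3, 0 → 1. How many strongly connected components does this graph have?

1

{0, 1, 2, 3, 4, 5, 6, 7} are all mutually reachable — one SCC of size 8.
That gives 1 strongly connected component.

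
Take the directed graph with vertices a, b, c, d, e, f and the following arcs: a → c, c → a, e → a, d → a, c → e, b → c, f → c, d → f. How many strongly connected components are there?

{a, c, e} are all mutually reachable — one SCC of size 3.
{d} is an SCC by itself.
{b} is an SCC by itself.
{f} is an SCC by itself.
That gives 4 strongly connected components.

4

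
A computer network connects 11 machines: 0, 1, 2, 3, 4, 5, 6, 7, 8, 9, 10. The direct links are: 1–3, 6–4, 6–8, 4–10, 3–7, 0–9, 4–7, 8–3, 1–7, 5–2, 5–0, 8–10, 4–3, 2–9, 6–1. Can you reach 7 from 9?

The component containing 9 is {0, 2, 5, 9}, and 7 is not in it.

No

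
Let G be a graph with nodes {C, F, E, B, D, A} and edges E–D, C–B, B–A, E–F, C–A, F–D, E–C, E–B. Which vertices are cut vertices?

E

Removing E increases the component count from 1 to 2, so E is a cut vertex.
By contrast removing D leaves 1 component; it is not a cut vertex. No other vertex is a cut vertex either.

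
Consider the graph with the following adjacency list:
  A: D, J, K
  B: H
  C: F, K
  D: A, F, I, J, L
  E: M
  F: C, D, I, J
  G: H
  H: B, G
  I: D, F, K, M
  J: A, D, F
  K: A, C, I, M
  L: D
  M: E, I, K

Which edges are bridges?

The edges on the cycle D-F-J-D are not bridges since each lies on that cycle.
But removing L-D disconnects L from D; removing B-H disconnects B from H; removing H-G disconnects H from G; removing E-M disconnects E from M — these are bridges.

B-H, D-L, E-M, G-H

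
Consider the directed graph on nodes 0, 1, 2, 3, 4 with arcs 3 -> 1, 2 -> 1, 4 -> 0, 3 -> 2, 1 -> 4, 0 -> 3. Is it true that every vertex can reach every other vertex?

Yes

From 3 we can reach every vertex (0, 1, 2, 3, 4), and every vertex can reach 3 (0, 1, 2, 3, 4). So the whole graph is one strongly connected component.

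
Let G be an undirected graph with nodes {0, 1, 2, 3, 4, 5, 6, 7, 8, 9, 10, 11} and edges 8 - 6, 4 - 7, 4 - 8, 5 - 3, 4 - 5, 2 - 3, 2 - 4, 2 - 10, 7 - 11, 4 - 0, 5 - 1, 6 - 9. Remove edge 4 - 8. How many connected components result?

2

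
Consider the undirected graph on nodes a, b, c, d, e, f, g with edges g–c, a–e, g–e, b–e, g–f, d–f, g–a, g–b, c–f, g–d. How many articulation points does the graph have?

1

Removing g increases the component count from 1 to 2, so g is a cut vertex.
By contrast removing e leaves 1 component; it is not a cut vertex. No other vertex is a cut vertex either.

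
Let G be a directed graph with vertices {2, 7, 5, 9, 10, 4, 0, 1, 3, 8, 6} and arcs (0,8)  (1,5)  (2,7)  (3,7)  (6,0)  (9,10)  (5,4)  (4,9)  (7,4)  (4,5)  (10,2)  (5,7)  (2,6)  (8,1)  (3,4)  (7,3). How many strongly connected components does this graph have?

1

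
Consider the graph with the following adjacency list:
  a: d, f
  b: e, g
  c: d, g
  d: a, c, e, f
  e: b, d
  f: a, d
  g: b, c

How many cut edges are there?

The edges on the cycle d-f-a-d are not bridges since each lies on that cycle.
Every edge lies on some cycle, so there are no bridges.

0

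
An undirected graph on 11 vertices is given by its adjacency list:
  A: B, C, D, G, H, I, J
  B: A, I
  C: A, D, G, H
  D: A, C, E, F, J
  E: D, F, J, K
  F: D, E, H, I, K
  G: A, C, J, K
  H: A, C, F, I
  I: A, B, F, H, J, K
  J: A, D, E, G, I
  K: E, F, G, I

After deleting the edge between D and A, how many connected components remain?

D and A are still connected via D-C-A, so the component count stays at 1.

1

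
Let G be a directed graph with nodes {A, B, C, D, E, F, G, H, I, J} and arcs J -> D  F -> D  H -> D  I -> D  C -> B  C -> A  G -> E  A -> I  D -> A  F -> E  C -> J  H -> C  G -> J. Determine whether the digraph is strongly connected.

No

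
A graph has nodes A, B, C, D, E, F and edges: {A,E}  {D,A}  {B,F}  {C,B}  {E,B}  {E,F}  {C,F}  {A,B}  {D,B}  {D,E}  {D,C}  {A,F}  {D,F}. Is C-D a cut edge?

After removing C-D, the path C-F-D still connects them, so the edge is not a bridge.

No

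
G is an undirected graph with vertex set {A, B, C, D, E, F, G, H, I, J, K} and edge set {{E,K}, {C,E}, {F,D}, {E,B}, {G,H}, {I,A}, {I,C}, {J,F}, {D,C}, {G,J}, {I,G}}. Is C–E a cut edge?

Yes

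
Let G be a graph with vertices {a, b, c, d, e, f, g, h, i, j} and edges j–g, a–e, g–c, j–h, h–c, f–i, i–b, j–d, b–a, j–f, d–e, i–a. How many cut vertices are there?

1

Removing j increases the component count from 1 to 2, so j is a cut vertex.
By contrast removing h leaves 1 component; it is not a cut vertex. No other vertex is a cut vertex either.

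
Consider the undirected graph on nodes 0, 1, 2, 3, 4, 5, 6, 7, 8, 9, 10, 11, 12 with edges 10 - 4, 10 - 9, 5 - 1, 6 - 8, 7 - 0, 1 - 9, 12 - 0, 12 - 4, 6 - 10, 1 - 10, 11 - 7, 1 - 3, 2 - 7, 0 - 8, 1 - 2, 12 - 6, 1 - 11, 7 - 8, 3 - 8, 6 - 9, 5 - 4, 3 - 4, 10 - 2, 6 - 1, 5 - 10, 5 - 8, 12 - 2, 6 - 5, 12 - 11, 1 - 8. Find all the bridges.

The edges on the cycle 6-5-8-0-7-2-1-6 are not bridges since each lies on that cycle.
Every edge lies on some cycle, so there are no bridges.

none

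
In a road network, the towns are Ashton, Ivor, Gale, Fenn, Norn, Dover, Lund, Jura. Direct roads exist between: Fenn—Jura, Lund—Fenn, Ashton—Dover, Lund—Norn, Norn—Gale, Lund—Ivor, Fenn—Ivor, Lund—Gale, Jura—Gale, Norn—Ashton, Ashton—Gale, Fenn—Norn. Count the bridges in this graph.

The edges on the cycle Norn-Ashton-Gale-Norn are not bridges since each lies on that cycle.
But removing Dover—Ashton disconnects Dover from Ashton — this is a bridge.

1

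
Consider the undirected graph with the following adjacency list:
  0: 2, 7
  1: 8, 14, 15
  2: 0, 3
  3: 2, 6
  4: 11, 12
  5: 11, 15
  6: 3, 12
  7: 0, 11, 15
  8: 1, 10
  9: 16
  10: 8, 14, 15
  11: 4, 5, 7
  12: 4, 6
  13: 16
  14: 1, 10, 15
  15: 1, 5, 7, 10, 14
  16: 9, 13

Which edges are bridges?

The edges on the cycle 15-5-11-4-12-6-3-2-0-7-15 are not bridges since each lies on that cycle.
But removing 9-16 disconnects 9 from 16; removing 13-16 disconnects 13 from 16 — these are bridges.

13-16, 16-9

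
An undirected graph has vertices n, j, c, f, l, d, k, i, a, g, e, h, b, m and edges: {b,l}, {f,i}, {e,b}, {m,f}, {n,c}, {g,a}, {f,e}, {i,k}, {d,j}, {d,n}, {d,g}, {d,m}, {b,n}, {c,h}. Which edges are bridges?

a-g, b-l, c-h, c-n, d-g, d-j, f-i, i-k

The edges on the cycle d-m-f-e-b-n-d are not bridges since each lies on that cycle.
But removing d - j disconnects d from j; removing l - b disconnects l from b; removing h - c disconnects h from c; removing n - c disconnects n from c — these are bridges.
In total 8 edges are bridges.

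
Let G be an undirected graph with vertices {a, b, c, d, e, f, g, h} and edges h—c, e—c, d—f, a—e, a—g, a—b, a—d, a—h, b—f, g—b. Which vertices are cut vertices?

a

Removing a increases the component count from 1 to 2, so a is a cut vertex.
By contrast removing d leaves 1 component; it is not a cut vertex. No other vertex is a cut vertex either.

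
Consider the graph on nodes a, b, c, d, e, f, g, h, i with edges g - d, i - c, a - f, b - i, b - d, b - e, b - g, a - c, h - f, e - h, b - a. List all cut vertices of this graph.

Removing b increases the component count from 1 to 2, so b is a cut vertex.
By contrast removing f leaves 1 component; it is not a cut vertex. No other vertex is a cut vertex either.

b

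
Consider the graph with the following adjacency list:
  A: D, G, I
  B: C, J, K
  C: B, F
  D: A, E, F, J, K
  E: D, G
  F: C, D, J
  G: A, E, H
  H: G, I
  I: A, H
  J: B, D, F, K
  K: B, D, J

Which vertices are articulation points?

D

Removing D increases the component count from 1 to 2, so D is a cut vertex.
By contrast removing B leaves 1 component; it is not a cut vertex. No other vertex is a cut vertex either.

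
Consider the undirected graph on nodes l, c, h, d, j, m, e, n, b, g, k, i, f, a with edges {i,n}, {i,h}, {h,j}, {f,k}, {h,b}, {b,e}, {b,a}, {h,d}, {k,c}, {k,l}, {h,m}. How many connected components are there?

g is isolated — a component by itself.
Starting from c we can reach c, f, k, l. That is one component of size 4.
Starting from a we can reach a, b, d, e, h, i, j, m, n. That is one component of size 9.
Total: 3 components.

3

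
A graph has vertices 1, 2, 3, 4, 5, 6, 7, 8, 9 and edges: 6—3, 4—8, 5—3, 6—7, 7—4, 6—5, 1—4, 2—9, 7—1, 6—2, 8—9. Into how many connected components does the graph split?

1

Starting from 1 we can reach 1, 2, 3, 4, 5, 6, 7, 8, 9. That is one component of size 9.
Total: 1 component.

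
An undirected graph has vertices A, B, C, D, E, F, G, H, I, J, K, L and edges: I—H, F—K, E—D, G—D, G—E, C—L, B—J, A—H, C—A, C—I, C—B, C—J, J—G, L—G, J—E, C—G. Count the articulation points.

1

Removing C increases the component count from 2 to 3, so C is a cut vertex.
By contrast removing L leaves 2 components; it is not a cut vertex. No other vertex is a cut vertex either.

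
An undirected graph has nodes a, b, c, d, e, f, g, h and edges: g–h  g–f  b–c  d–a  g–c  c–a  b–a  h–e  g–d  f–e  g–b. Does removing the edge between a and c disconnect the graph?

No

After removing a–c, the path a-b-c still connects them, so the edge is not a bridge.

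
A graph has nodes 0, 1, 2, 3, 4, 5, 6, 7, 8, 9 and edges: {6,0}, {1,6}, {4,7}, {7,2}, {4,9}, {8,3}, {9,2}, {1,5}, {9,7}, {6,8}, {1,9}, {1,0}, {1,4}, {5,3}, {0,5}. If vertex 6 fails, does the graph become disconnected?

Deleting 6 leaves 1 component (was 1) (its neighbors 0, 1, 8 remain connected to each other), so 6 is not a cut vertex.

No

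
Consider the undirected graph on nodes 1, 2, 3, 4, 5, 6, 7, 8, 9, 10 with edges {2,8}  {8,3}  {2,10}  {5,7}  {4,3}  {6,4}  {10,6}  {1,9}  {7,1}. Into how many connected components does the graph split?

2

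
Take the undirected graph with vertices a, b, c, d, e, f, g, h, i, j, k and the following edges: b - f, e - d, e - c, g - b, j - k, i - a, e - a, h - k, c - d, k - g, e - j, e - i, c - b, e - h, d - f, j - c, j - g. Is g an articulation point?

Deleting g leaves 1 component (was 1) (its neighbors b, j, k remain connected to each other), so g is not a cut vertex.

No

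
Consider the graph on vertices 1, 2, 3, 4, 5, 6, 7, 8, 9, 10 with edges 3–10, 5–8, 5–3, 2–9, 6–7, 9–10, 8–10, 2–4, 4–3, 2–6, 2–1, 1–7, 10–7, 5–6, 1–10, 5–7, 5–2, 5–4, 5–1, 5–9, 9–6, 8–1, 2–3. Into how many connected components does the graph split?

Starting from 1 we can reach 1, 2, 3, 4, 5, 6, 7, 8, 9, 10. That is one component of size 10.
Total: 1 component.

1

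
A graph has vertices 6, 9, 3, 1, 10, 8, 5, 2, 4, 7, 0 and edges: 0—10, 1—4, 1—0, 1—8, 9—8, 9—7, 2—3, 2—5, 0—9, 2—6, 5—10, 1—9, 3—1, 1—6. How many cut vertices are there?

Removing 1 increases the component count from 1 to 2, so 1 is a cut vertex.
Removing 9 increases the component count from 1 to 2, so 9 is a cut vertex.
By contrast removing 5 leaves 1 component; it is not a cut vertex. No other vertex is a cut vertex either.

2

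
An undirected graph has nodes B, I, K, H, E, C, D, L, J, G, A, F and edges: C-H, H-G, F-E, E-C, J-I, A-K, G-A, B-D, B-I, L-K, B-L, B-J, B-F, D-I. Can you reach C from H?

From H we can reach A, B, C, D, E, F, G, H, I, J, K, L, which includes C.

Yes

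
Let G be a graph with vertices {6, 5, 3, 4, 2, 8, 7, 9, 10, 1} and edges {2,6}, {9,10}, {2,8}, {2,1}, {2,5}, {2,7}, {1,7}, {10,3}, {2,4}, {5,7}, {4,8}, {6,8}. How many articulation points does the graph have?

Removing 2 increases the component count from 2 to 3, so 2 is a cut vertex.
Removing 10 increases the component count from 2 to 3, so 10 is a cut vertex.
By contrast removing 8 leaves 2 components; it is not a cut vertex. No other vertex is a cut vertex either.

2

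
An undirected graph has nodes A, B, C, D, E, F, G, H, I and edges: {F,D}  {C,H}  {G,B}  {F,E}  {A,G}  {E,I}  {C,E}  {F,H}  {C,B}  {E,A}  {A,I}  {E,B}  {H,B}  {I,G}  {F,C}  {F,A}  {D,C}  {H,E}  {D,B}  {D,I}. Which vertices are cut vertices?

Removing H, for instance, still leaves 1 component. No single vertex removal increases the component count — the graph has no articulation points.

none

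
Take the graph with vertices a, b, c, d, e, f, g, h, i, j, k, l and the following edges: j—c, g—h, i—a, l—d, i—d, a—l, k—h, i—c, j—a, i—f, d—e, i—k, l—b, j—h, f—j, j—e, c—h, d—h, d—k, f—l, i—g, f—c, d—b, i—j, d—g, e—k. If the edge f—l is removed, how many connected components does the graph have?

1

f and l are still connected via f-i-d-l, so the component count stays at 1.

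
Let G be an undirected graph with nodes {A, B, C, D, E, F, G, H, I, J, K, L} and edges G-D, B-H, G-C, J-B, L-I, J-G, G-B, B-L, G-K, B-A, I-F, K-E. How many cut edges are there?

9

The edges on the cycle J-G-B-J are not bridges since each lies on that cycle.
But removing A-B disconnects A from B; removing G-K disconnects G from K; removing F-I disconnects F from I; removing B-L disconnects B from L — these are bridges.
In total 9 edges are bridges.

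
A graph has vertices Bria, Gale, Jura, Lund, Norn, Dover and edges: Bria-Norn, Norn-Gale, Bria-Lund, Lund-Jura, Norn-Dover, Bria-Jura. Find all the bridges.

Bria-Norn, Dover-Norn, Gale-Norn

The edges on the cycle Bria-Lund-Jura-Bria are not bridges since each lies on that cycle.
But removing Norn-Gale disconnects Norn from Gale; removing Norn-Dover disconnects Norn from Dover; removing Bria-Norn disconnects Bria from Norn — these are bridges.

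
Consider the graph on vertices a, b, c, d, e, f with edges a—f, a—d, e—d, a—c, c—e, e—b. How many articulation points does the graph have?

2

Removing a increases the component count from 1 to 2, so a is a cut vertex.
Removing e increases the component count from 1 to 2, so e is a cut vertex.
By contrast removing b leaves 1 component; it is not a cut vertex. No other vertex is a cut vertex either.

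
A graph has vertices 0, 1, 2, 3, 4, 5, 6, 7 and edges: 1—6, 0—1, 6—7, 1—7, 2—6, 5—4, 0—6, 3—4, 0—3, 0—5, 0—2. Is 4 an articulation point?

No

Deleting 4 leaves 1 component (was 1) (its neighbors 3, 5 remain connected to each other), so 4 is not a cut vertex.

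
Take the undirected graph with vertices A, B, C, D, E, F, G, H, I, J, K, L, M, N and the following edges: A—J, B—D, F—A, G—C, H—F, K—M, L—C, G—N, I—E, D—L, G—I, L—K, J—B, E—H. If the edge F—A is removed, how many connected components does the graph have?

1

F and A are still connected via F-H-E-I-G-C-L-D-B-J-A, so the component count stays at 1.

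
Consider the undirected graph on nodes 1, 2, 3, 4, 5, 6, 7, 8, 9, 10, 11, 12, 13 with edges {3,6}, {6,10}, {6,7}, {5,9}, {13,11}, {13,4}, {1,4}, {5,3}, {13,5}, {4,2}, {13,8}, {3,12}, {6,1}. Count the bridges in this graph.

7

The edges on the cycle 13-5-3-6-1-4-13 are not bridges since each lies on that cycle.
But removing 5–9 disconnects 5 from 9; removing 3–12 disconnects 3 from 12; removing 13–11 disconnects 13 from 11; removing 7–6 disconnects 7 from 6 — these are bridges.
In total 7 edges are bridges.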